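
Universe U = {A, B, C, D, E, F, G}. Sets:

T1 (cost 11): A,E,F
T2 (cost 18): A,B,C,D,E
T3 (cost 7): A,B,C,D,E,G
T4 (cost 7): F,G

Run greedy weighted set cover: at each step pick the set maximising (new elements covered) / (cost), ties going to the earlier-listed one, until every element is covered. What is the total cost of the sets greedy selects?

Pick 1: T3 adds 6 new (A, B, C, D, E, G) at cost 7 (ratio 6/7).
Pick 2: T4 adds 1 new (F) at cost 7 (ratio 1/7).
Greedy total cost: 7 + 7 = 14.

14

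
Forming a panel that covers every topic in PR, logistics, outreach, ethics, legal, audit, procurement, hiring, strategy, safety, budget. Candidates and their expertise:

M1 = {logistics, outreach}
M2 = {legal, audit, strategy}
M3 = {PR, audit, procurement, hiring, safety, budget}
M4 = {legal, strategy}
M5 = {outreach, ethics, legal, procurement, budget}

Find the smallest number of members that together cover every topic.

M1, M2, M3, M5 together cover {PR, logistics, outreach, ethics, legal, audit, procurement, hiring, strategy, safety, budget} — every topic.
No 3 of the 5 members cover everything (all 10 triples fall short), so 4 is minimum.

4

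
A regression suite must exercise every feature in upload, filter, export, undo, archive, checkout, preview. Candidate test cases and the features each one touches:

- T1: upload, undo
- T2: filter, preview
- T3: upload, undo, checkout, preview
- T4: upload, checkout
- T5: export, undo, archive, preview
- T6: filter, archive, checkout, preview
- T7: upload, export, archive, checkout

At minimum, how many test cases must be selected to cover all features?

3

T1, T2, T7 together cover {upload, filter, export, undo, archive, checkout, preview} — every feature.
No 2 of the 7 test cases cover everything (all 21 pairs fall short), so 3 is minimum.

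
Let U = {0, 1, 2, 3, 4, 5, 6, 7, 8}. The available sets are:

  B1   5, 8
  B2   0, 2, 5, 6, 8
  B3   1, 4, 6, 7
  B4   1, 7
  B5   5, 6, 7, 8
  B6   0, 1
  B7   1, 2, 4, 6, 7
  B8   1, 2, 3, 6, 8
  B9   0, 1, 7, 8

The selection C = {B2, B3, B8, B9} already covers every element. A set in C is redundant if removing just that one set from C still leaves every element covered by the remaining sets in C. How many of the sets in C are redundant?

1

Drop B2: 5 uncovered — not redundant.
Drop B3: 4 uncovered — not redundant.
Drop B8: 3 uncovered — not redundant.
Drop B9: the rest still cover every element — redundant.
1 redundant: B9.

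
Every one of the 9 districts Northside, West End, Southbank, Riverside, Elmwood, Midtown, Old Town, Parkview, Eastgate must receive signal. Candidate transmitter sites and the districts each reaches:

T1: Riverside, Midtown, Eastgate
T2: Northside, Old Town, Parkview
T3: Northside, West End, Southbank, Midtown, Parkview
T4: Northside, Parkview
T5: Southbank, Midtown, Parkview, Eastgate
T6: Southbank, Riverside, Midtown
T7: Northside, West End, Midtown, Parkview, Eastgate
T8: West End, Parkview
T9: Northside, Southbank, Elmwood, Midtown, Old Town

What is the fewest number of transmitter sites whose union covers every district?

3

T1, T3, T9 together cover {Northside, West End, Southbank, Riverside, Elmwood, Midtown, Old Town, Parkview, Eastgate} — every district.
No 2 of the 9 transmitter sites cover everything (all 36 pairs fall short), so 3 is minimum.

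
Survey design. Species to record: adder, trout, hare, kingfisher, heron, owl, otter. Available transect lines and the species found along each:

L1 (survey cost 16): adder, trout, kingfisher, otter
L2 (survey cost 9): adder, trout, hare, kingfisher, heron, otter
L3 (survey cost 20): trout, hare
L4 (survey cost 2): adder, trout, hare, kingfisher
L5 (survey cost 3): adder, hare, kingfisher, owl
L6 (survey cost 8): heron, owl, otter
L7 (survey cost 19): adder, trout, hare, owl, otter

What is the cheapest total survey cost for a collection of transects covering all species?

10

L4, L6 cover every species at survey cost 2 + 8 = 10.
Any cover uses at least 2 transects; among all covering selections none totals below 10.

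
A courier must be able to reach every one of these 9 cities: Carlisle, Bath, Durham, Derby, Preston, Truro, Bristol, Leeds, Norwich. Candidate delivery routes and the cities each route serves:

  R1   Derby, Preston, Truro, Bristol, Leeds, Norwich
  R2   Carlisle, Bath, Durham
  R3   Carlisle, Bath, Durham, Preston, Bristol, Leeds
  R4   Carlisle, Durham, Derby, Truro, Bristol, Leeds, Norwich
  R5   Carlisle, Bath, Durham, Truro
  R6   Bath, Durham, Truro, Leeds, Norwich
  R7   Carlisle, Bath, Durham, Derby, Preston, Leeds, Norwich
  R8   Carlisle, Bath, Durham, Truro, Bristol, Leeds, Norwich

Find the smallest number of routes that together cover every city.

R1, R2 together cover {Carlisle, Bath, Durham, Derby, Preston, Truro, Bristol, Leeds, Norwich} — every city.
No single route contains all 9 cities, so 2 is optimal.

2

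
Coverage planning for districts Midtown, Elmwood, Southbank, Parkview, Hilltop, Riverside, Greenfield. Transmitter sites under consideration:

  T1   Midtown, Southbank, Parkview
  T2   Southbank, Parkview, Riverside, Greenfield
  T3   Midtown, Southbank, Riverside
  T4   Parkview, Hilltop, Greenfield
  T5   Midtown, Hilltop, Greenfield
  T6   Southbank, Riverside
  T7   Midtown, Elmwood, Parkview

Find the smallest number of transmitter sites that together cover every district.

T2, T4, T7 together cover {Midtown, Elmwood, Southbank, Parkview, Hilltop, Riverside, Greenfield} — every district.
No 2 of the 7 transmitter sites cover everything (all 21 pairs fall short), so 3 is minimum.

3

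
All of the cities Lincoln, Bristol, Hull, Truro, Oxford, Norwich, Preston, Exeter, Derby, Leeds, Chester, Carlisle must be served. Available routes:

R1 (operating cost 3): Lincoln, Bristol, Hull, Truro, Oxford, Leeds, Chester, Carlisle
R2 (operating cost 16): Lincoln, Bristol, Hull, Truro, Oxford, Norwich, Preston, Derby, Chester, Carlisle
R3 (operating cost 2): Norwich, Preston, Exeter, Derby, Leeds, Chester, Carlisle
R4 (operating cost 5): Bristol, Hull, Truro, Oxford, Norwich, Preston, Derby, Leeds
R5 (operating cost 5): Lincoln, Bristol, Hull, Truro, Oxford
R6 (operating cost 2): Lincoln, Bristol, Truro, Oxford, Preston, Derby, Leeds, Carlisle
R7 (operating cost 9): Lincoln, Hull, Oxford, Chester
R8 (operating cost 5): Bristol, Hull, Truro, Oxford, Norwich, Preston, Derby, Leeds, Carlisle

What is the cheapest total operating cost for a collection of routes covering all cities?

5

R1, R3 cover every city at operating cost 3 + 2 = 5.
Any cover uses at least 2 routes; among all covering selections none totals below 5.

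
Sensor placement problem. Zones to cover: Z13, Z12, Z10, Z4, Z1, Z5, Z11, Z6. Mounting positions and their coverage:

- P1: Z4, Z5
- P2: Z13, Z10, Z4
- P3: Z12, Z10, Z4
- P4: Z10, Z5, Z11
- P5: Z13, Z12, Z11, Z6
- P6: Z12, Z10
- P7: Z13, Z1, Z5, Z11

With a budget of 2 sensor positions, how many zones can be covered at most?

7

Choosing P3, P7 covers {Z13, Z12, Z10, Z4, Z1, Z5, Z11} — 7 zones.
No choice of 2 sensor positions does better; here Z6 is left uncovered.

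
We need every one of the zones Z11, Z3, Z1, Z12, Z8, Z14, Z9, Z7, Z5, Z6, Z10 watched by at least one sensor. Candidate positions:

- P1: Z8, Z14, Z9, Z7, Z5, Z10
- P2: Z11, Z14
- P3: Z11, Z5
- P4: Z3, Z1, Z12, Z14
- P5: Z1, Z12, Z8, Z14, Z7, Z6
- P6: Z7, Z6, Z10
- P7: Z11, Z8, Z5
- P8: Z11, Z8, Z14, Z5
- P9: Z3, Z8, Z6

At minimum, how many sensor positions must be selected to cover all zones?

P1, P2, P4, P5 together cover {Z11, Z3, Z1, Z12, Z8, Z14, Z9, Z7, Z5, Z6, Z10} — every zone.
No 3 of the 9 sensor positions cover everything (all 84 triples fall short), so 4 is minimum.

4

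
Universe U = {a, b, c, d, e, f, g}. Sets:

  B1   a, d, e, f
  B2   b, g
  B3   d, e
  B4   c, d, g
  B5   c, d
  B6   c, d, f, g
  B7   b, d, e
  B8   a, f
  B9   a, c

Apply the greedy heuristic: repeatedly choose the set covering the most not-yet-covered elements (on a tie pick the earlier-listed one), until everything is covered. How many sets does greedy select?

3

Pick 1: B1 covers 4 new elements (a, d, e, f).
Pick 2: B2 covers 2 new elements (b, g).
Pick 3: B4 covers 1 new elements (c).
Greedy uses 3 sets.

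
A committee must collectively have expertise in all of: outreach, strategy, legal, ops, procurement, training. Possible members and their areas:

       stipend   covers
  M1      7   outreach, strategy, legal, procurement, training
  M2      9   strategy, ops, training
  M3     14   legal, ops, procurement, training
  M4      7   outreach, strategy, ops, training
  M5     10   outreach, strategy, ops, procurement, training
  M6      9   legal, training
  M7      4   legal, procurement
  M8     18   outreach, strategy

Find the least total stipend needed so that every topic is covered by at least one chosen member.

M4, M7 cover every topic at stipend 7 + 4 = 11.
Any cover uses at least 2 members; among all covering selections none totals below 11.

11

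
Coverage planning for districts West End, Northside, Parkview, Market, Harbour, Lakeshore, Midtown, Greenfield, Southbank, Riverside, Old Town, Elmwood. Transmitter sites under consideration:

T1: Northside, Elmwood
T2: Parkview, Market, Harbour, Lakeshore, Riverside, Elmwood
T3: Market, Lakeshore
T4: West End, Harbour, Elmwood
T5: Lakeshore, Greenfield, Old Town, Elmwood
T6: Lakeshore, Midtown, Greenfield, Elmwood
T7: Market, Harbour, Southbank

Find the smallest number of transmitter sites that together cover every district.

T1, T2, T4, T5, T6, T7 together cover {West End, Northside, Parkview, Market, Harbour, Lakeshore, Midtown, Greenfield, Southbank, Riverside, Old Town, Elmwood} — every district.
No 5 of the 7 transmitter sites cover everything (all 21 size-5 selections fall short), so 6 is minimum.

6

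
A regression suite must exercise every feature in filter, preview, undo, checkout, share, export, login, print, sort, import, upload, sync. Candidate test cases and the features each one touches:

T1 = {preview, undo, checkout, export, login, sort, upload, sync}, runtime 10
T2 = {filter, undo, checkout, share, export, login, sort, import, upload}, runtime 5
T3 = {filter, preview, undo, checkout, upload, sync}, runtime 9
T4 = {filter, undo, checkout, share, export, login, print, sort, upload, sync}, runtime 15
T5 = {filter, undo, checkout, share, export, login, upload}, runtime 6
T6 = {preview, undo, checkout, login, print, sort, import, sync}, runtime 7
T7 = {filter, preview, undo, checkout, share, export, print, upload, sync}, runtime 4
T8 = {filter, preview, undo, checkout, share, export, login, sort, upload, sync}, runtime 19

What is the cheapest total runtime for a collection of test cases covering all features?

T2, T7 cover every feature at runtime 5 + 4 = 9.
Any cover uses at least 2 test cases; among all covering selections none totals below 9.

9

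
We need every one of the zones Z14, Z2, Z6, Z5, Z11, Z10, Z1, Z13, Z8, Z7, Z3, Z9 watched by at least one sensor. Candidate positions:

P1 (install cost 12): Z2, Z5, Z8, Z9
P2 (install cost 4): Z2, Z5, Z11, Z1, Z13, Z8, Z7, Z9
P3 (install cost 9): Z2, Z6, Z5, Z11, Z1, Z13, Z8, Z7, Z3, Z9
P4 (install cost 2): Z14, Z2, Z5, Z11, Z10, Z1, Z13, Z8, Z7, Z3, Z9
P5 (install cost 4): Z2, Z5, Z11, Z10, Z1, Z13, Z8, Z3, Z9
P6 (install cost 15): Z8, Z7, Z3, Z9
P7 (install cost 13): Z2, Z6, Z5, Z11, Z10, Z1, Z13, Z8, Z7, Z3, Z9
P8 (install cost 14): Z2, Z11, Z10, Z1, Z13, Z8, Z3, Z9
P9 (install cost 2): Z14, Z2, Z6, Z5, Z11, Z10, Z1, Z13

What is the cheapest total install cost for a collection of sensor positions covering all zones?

4

P4, P9 cover every zone at install cost 2 + 2 = 4.
Any cover uses at least 2 sensor positions; among all covering selections none totals below 4.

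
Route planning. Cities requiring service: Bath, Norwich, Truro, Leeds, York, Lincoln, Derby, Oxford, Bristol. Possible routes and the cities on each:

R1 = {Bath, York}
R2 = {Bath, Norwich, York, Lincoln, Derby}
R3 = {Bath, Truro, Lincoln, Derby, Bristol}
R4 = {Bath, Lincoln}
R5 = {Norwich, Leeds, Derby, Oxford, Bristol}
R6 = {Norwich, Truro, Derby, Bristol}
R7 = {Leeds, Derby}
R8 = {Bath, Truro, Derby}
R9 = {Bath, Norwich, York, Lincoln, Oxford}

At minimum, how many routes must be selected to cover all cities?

R1, R3, R5 together cover {Bath, Norwich, Truro, Leeds, York, Lincoln, Derby, Oxford, Bristol} — every city.
No 2 of the 9 routes cover everything (all 36 pairs fall short), so 3 is minimum.

3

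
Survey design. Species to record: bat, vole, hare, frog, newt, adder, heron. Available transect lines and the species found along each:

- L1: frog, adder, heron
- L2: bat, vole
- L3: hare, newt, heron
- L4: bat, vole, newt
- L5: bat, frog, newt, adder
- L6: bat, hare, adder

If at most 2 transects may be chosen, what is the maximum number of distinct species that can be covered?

6

Choosing L1, L4 covers {bat, vole, frog, newt, adder, heron} — 6 species.
No choice of 2 transects does better; here hare is left uncovered.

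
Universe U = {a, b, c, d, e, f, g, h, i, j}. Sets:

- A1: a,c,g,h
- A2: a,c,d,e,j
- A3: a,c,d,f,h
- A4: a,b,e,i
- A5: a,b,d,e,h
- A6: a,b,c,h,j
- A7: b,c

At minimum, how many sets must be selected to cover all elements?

A1, A2, A3, A4 together cover {a, b, c, d, e, f, g, h, i, j} — every element.
No 3 of the 7 sets cover everything (all 35 triples fall short), so 4 is minimum.

4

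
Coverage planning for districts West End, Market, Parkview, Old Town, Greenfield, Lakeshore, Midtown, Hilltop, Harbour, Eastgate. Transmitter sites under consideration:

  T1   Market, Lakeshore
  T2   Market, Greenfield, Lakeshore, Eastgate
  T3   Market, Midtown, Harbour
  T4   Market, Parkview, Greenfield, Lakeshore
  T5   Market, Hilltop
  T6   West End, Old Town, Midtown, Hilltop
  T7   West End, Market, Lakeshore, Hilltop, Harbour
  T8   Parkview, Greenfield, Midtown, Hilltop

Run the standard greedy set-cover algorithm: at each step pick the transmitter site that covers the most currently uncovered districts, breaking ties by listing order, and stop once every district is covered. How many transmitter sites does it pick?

4

Pick 1: T7 covers 5 new districts (West End, Market, Lakeshore, Hilltop, Harbour).
Pick 2: T8 covers 3 new districts (Parkview, Greenfield, Midtown).
Pick 3: T2 covers 1 new districts (Eastgate).
Pick 4: T6 covers 1 new districts (Old Town).
Greedy uses 4 transmitter sites.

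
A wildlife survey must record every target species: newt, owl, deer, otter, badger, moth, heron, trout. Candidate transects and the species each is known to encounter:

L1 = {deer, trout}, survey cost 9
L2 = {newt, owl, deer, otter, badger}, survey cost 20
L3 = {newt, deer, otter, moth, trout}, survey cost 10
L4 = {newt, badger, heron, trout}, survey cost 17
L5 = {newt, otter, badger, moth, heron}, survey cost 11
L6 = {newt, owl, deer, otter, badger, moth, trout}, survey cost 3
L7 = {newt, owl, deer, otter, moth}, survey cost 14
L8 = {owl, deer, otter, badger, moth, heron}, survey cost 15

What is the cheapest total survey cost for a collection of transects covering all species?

L5, L6 cover every species at survey cost 11 + 3 = 14.
Any cover uses at least 2 transects; among all covering selections none totals below 14.

14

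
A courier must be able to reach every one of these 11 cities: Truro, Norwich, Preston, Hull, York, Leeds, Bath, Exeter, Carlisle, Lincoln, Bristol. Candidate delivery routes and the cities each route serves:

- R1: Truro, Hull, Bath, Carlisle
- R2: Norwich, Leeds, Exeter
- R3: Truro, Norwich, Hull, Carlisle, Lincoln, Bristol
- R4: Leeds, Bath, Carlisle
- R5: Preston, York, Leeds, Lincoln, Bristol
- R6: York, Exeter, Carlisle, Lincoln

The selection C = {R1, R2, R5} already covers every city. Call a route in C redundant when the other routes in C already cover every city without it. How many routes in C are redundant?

0

Drop R1: Truro, Hull, Bath, Carlisle uncovered — not redundant.
Drop R2: Norwich, Exeter uncovered — not redundant.
Drop R5: Preston, York, Lincoln, Bristol uncovered — not redundant.
None of the routes in C is redundant.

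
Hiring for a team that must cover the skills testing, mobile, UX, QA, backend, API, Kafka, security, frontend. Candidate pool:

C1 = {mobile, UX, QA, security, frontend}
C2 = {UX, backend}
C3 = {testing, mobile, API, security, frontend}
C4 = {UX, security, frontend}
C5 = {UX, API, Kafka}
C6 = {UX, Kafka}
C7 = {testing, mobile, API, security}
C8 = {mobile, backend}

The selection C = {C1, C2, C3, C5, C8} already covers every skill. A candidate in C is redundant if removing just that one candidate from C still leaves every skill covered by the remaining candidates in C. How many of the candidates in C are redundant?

2

Drop C1: QA uncovered — not redundant.
Drop C2: the rest still cover every skill — redundant.
Drop C3: testing uncovered — not redundant.
Drop C5: Kafka uncovered — not redundant.
Drop C8: the rest still cover every skill — redundant.
2 redundant: C2, C8.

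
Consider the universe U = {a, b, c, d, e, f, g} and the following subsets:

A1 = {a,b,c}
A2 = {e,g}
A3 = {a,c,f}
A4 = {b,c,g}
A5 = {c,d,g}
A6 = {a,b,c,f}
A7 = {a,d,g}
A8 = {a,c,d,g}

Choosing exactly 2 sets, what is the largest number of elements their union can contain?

6

Choosing A2, A6 covers {a, b, c, e, f, g} — 6 elements.
No choice of 2 sets does better; here d is left uncovered.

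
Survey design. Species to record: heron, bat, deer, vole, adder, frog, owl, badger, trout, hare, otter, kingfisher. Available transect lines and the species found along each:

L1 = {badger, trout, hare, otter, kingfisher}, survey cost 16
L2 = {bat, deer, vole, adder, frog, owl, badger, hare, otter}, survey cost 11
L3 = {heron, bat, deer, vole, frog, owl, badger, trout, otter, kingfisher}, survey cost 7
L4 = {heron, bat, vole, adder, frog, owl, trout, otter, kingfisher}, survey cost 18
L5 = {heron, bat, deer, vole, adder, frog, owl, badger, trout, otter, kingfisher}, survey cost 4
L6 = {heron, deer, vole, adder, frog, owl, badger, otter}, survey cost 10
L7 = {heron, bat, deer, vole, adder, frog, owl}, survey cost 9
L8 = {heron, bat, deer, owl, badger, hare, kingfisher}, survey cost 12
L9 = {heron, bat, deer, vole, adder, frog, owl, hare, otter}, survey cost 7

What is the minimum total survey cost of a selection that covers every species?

L5, L9 cover every species at survey cost 4 + 7 = 11.
Any cover uses at least 2 transects; among all covering selections none totals below 11.

11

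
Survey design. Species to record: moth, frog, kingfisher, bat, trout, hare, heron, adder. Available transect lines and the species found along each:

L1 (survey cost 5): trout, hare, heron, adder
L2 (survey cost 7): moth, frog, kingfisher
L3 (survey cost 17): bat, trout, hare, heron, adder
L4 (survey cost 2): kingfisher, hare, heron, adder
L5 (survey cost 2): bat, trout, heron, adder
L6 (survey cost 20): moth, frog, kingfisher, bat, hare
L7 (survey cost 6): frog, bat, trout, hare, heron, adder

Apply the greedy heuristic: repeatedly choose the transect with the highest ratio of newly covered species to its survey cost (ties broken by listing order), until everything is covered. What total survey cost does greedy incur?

Pick 1: L4 adds 4 new (kingfisher, hare, heron, adder) at survey cost 2 (ratio 4/2).
Pick 2: L5 adds 2 new (bat, trout) at survey cost 2 (ratio 2/2).
Pick 3: L2 adds 2 new (moth, frog) at survey cost 7 (ratio 2/7).
Greedy total survey cost: 2 + 2 + 7 = 11.

11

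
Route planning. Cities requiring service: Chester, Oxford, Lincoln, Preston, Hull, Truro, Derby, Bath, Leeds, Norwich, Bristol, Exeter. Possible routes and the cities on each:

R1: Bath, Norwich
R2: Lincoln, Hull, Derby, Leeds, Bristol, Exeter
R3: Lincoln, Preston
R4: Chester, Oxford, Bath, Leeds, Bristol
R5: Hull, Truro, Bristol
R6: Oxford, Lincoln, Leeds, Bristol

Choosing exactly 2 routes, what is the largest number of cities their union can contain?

Choosing R2, R4 covers {Chester, Oxford, Lincoln, Hull, Derby, Bath, Leeds, Bristol, Exeter} — 9 cities.
No choice of 2 routes does better; here Preston, Truro, Norwich are left uncovered.

9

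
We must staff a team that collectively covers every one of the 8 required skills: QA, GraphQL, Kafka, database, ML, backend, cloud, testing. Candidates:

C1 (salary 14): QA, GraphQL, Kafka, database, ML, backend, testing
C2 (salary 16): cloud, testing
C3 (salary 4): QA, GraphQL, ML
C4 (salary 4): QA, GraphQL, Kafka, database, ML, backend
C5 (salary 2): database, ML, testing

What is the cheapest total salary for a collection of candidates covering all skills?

20

C2, C4 cover every skill at salary 16 + 4 = 20.
Any cover uses at least 2 candidates; among all covering selections none totals below 20.
Greedy by coverage-per-salary would pick C4, C5, C2 for 22 — worse than the optimum 20.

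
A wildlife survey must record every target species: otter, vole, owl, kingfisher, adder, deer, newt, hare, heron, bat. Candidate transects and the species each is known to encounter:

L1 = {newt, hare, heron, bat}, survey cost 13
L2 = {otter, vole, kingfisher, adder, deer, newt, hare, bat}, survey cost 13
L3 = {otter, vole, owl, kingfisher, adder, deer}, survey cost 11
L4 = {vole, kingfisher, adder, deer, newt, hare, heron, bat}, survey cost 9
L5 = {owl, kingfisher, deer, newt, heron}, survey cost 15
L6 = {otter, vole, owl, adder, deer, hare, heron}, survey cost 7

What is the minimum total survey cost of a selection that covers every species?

L4, L6 cover every species at survey cost 9 + 7 = 16.
Any cover uses at least 2 transects; among all covering selections none totals below 16.

16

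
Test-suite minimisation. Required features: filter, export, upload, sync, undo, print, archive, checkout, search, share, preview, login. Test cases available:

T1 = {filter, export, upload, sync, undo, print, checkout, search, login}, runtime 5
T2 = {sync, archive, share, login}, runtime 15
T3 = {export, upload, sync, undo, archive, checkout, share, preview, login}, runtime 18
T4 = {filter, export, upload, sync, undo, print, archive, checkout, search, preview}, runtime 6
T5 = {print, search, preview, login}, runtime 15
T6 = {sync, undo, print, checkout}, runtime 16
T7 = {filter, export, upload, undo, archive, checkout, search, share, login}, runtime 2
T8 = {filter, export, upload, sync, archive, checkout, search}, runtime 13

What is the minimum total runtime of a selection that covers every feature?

T4, T7 cover every feature at runtime 6 + 2 = 8.
Any cover uses at least 2 test cases; among all covering selections none totals below 8.

8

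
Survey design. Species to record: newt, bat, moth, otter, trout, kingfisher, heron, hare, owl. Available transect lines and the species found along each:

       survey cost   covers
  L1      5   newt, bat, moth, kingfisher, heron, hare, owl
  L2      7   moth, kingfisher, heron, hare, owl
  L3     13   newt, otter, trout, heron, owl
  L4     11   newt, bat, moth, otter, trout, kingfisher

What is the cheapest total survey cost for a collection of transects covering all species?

L1, L4 cover every species at survey cost 5 + 11 = 16.
Any cover uses at least 2 transects; among all covering selections none totals below 16.

16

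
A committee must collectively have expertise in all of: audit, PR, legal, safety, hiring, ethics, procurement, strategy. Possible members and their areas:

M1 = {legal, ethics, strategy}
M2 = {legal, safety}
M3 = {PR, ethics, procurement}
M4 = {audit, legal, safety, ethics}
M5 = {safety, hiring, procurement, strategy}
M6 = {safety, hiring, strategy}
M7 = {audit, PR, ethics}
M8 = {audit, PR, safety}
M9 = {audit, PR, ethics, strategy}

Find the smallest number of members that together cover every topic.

3

M1, M5, M7 together cover {audit, PR, legal, safety, hiring, ethics, procurement, strategy} — every topic.
No 2 of the 9 members cover everything (all 36 pairs fall short), so 3 is minimum.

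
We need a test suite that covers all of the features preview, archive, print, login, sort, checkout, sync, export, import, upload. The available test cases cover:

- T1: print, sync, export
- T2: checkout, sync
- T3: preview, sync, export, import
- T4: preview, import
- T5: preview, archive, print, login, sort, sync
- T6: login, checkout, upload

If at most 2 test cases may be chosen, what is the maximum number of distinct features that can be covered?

Choosing T3, T5 covers {preview, archive, print, login, sort, sync, export, import} — 8 features.
No choice of 2 test cases does better; here checkout, upload are left uncovered.

8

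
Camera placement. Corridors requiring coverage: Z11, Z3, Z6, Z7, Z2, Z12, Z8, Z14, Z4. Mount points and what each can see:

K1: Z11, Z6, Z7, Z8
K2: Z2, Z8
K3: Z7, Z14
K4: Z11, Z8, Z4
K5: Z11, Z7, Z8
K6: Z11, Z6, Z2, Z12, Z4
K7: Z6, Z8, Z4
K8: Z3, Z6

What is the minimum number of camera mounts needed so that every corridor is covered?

4

K1, K3, K6, K8 together cover {Z11, Z3, Z6, Z7, Z2, Z12, Z8, Z14, Z4} — every corridor.
No 3 of the 8 camera mounts cover everything (all 56 triples fall short), so 4 is minimum.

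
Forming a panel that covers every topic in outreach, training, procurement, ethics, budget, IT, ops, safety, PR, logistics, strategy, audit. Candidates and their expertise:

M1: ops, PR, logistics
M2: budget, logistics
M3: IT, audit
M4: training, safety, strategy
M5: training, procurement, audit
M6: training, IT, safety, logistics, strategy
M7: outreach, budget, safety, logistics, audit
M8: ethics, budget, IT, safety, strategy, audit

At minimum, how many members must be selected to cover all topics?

4

M1, M5, M7, M8 together cover {outreach, training, procurement, ethics, budget, IT, ops, safety, PR, logistics, strategy, audit} — every topic.
No 3 of the 8 members cover everything (all 56 triples fall short), so 4 is minimum.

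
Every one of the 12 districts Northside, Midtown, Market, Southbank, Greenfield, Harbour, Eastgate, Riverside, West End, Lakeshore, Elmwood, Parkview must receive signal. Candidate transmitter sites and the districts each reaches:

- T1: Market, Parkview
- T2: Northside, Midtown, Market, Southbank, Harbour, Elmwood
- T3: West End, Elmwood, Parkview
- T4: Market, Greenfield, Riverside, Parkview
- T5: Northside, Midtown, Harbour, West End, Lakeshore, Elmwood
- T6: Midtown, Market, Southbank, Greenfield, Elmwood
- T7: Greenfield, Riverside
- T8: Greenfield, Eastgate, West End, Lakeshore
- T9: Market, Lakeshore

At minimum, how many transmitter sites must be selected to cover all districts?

3

T2, T4, T8 together cover {Northside, Midtown, Market, Southbank, Greenfield, Harbour, Eastgate, Riverside, West End, Lakeshore, Elmwood, Parkview} — every district.
No 2 of the 9 transmitter sites cover everything (all 36 pairs fall short), so 3 is minimum.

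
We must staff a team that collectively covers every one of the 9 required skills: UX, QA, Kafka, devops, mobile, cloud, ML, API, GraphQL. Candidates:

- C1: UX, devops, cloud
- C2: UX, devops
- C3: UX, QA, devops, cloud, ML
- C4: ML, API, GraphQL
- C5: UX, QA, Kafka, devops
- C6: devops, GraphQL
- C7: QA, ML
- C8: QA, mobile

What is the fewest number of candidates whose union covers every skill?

C1, C4, C5, C8 together cover {UX, QA, Kafka, devops, mobile, cloud, ML, API, GraphQL} — every skill.
No 3 of the 8 candidates cover everything (all 56 triples fall short), so 4 is minimum.

4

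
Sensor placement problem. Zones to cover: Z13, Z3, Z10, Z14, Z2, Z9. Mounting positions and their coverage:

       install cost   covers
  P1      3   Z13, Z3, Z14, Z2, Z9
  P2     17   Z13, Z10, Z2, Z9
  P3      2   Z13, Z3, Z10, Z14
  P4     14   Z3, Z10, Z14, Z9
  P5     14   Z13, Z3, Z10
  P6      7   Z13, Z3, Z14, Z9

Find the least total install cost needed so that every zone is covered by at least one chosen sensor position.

P1, P3 cover every zone at install cost 3 + 2 = 5.
Any cover uses at least 2 sensor positions; among all covering selections none totals below 5.

5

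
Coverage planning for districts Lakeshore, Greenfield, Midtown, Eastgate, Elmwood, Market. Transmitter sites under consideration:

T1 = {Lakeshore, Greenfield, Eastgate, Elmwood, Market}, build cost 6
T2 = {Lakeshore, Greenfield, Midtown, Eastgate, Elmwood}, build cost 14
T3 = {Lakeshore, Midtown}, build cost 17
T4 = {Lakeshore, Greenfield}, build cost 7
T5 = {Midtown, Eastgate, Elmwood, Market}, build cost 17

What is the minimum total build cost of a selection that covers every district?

T1, T2 cover every district at build cost 6 + 14 = 20.
Any cover uses at least 2 transmitter sites; among all covering selections none totals below 20.

20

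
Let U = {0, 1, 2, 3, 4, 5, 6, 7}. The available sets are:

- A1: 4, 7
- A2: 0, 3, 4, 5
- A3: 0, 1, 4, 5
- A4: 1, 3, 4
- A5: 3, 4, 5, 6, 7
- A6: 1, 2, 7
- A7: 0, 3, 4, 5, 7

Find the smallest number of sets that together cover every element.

A2, A5, A6 together cover {0, 1, 2, 3, 4, 5, 6, 7} — every element.
No 2 of the 7 sets cover everything (all 21 pairs fall short), so 3 is minimum.

3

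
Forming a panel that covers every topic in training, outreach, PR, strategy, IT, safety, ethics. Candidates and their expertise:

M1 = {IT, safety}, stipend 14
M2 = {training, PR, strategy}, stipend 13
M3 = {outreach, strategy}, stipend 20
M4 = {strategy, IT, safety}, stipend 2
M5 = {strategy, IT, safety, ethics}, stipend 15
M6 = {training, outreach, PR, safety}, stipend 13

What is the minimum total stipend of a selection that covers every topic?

28

M5, M6 cover every topic at stipend 15 + 13 = 28.
Any cover uses at least 2 members; among all covering selections none totals below 28.
Greedy by coverage-per-stipend would pick M4, M6, M5 for 30 — worse than the optimum 28.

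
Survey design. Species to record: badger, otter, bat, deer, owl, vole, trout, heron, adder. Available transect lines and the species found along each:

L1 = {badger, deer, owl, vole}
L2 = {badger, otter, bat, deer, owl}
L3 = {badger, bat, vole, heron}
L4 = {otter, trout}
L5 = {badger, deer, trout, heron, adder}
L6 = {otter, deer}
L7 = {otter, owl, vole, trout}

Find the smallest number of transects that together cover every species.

3

L1, L2, L5 together cover {badger, otter, bat, deer, owl, vole, trout, heron, adder} — every species.
No 2 of the 7 transects cover everything (all 21 pairs fall short), so 3 is minimum.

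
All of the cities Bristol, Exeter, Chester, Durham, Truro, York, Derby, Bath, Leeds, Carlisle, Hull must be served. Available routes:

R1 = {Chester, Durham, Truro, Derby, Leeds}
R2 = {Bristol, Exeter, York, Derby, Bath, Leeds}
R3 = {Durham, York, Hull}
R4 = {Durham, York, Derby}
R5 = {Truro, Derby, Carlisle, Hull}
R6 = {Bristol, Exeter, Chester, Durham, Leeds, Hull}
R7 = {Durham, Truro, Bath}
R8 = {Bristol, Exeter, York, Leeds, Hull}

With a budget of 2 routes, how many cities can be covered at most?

Choosing R1, R2 covers {Bristol, Exeter, Chester, Durham, Truro, York, Derby, Bath, Leeds} — 9 cities.
No choice of 2 routes does better; here Carlisle, Hull are left uncovered.

9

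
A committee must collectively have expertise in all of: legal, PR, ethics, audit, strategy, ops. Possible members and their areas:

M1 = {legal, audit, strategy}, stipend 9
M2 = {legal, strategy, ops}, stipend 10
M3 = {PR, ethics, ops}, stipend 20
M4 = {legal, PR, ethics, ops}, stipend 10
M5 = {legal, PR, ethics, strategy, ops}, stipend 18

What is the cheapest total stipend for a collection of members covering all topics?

M1, M4 cover every topic at stipend 9 + 10 = 19.
Any cover uses at least 2 members; among all covering selections none totals below 19.

19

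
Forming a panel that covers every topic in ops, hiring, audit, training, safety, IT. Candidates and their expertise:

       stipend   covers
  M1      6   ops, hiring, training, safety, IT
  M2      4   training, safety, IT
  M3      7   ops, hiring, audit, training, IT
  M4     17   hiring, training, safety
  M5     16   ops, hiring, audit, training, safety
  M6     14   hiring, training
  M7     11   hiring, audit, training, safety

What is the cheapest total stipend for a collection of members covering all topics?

M2, M3 cover every topic at stipend 4 + 7 = 11.
Any cover uses at least 2 members; among all covering selections none totals below 11.
Greedy by coverage-per-stipend would pick M1, M3 for 13 — worse than the optimum 11.

11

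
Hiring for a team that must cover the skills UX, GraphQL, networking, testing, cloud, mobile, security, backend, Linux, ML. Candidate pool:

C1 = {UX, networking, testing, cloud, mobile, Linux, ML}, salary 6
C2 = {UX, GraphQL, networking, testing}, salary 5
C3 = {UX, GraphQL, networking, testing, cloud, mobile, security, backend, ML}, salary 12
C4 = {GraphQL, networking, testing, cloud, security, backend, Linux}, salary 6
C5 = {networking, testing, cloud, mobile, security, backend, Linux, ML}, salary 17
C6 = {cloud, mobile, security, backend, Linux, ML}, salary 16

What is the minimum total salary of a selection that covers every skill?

C1, C4 cover every skill at salary 6 + 6 = 12.
Any cover uses at least 2 candidates; among all covering selections none totals below 12.

12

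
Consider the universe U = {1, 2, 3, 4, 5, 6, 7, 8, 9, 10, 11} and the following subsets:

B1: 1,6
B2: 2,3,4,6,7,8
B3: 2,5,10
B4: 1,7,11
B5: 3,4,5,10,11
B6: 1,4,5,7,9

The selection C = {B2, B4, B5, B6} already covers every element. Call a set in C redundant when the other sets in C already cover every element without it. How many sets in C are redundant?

Drop B2: 2, 6, 8 uncovered — not redundant.
Drop B4: the rest still cover every element — redundant.
Drop B5: 10 uncovered — not redundant.
Drop B6: 9 uncovered — not redundant.
1 redundant: B4.

1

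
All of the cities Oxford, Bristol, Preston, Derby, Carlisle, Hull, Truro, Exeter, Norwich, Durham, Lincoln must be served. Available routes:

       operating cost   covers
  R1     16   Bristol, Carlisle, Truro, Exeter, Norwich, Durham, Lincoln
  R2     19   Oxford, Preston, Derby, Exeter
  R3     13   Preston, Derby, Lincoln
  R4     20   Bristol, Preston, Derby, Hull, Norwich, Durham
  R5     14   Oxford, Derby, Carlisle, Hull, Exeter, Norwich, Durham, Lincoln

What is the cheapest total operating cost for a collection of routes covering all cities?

R1, R3, R5 cover every city at operating cost 16 + 13 + 14 = 43.
Any cover uses at least 3 routes; among all covering selections none totals below 43.

43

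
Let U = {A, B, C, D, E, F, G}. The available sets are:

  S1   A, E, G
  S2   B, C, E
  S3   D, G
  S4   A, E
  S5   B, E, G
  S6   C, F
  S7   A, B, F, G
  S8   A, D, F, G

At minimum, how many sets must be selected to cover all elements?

2

S2, S8 together cover {A, B, C, D, E, F, G} — every element.
No single set contains all 7 elements, so 2 is optimal.
Greedy (largest uncovered first) would take S7, S2, S3 — 3 sets — but 2 suffice.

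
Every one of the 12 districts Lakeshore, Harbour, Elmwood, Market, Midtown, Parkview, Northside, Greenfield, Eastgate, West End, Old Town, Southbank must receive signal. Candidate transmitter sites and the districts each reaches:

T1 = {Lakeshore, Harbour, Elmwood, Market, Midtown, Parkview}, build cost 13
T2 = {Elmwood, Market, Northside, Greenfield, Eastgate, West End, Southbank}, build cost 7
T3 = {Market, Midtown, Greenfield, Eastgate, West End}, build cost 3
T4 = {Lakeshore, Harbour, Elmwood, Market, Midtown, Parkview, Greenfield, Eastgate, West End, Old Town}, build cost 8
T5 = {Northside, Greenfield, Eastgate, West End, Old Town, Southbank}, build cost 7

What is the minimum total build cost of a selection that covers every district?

T2, T4 cover every district at build cost 7 + 8 = 15.
Any cover uses at least 2 transmitter sites; among all covering selections none totals below 15.
Greedy by coverage-per-build cost would pick T3, T4, T2 for 18 — worse than the optimum 15.

15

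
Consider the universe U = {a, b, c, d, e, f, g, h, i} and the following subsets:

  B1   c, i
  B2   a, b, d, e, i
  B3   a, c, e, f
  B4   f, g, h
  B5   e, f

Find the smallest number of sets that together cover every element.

3

B1, B2, B4 together cover {a, b, c, d, e, f, g, h, i} — every element.
No 2 of the 5 sets cover everything (all 10 pairs fall short), so 3 is minimum.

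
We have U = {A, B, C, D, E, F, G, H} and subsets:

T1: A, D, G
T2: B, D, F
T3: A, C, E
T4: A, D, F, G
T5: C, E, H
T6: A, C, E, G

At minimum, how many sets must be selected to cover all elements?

T1, T2, T5 together cover {A, B, C, D, E, F, G, H} — every element.
No 2 of the 6 sets cover everything (all 15 pairs fall short), so 3 is minimum.

3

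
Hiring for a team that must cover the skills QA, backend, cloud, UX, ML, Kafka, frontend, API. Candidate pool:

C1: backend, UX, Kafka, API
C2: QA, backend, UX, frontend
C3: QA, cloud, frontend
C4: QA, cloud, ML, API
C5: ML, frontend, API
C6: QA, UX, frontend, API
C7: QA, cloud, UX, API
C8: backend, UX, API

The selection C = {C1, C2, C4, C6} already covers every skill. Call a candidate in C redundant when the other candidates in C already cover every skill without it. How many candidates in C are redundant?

Drop C1: Kafka uncovered — not redundant.
Drop C2: the rest still cover every skill — redundant.
Drop C4: cloud, ML uncovered — not redundant.
Drop C6: the rest still cover every skill — redundant.
2 redundant: C2, C6.

2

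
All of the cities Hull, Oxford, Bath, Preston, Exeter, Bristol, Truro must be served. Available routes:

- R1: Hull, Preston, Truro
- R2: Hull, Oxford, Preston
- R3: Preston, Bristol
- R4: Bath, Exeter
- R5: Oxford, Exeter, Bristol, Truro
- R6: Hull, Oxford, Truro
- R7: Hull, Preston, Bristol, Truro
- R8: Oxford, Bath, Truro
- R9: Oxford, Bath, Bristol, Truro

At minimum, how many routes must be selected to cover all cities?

R1, R4, R5 together cover {Hull, Oxford, Bath, Preston, Exeter, Bristol, Truro} — every city.
No 2 of the 9 routes cover everything (all 36 pairs fall short), so 3 is minimum.

3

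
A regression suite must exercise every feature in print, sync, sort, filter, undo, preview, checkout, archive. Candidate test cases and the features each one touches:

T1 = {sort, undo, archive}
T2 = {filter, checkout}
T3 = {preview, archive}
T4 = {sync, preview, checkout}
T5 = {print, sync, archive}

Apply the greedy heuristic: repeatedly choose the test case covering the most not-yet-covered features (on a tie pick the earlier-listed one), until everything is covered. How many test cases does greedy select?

Pick 1: T1 covers 3 new features (sort, undo, archive).
Pick 2: T4 covers 3 new features (sync, preview, checkout).
Pick 3: T2 covers 1 new features (filter).
Pick 4: T5 covers 1 new features (print).
Greedy uses 4 test cases.

4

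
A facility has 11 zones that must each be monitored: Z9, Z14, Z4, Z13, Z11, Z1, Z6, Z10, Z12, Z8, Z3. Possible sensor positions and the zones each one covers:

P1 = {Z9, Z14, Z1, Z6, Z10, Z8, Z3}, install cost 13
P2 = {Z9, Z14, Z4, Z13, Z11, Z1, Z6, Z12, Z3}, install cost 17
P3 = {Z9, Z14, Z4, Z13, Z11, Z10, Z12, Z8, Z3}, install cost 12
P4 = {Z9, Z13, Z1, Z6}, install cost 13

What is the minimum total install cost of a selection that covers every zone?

P1, P3 cover every zone at install cost 13 + 12 = 25.
Any cover uses at least 2 sensor positions; among all covering selections none totals below 25.

25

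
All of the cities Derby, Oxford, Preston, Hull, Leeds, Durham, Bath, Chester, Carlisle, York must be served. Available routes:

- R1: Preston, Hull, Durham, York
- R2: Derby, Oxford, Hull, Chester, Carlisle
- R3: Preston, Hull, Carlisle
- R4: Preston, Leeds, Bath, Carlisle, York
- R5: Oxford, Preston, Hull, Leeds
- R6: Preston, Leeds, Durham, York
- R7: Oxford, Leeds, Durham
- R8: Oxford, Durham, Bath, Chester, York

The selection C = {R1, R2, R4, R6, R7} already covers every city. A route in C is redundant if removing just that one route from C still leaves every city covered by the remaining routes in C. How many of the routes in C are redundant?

3

Drop R1: the rest still cover every city — redundant.
Drop R2: Derby, Chester uncovered — not redundant.
Drop R4: Bath uncovered — not redundant.
Drop R6: the rest still cover every city — redundant.
Drop R7: the rest still cover every city — redundant.
3 redundant: R1, R6, R7.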